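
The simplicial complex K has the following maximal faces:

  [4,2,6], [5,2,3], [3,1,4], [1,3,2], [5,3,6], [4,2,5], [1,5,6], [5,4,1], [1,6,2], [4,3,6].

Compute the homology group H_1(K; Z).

H_1 = Z/2.

Order the vertices as 1 < 2 < 3 < 4 < 5 < 6. Listing each simplex with vertices in this order, K has dimension 2 with simplices:

  0-simplices (6): [1], [2], [3], [4], [5], [6]
  1-simplices (15): [1,2], [1,3], [1,4], [1,5], [1,6], [2,3], [2,4], [2,5], [2,6], [3,4], [3,5], [3,6], [4,5], [4,6], [5,6]
  2-simplices (10): [1,2,3], [1,2,6], [1,3,4], [1,4,5], [1,5,6], [2,3,5], [2,4,5], [2,4,6], [3,4,6], [3,5,6]

giving chain groups C_0 ≅ Z^6, C_1 ≅ Z^15, C_2 ≅ Z^10.

∂_1: C_1 → C_0 sends each edge [p,q] (with p < q) to q − p. For instance
  ∂[4,6] = [6] − [4].
This gives a 6×15 integer matrix of rank 5; reducing to Smith normal form yields diagonal entries (1,1,1,1,1).

Boundary ∂_2: C_2 → C_1 acts by ∂[p,q,r] = [q,r] − [p,r] + [p,q]. For instance
  ∂[1,2,3] = [2,3] − [1,3] + [1,2],
  ∂[3,5,6] = [5,6] − [3,6] + [3,5].
As a 15×10 matrix over Z this has rank 10, with invariant factors (1,1,1,1,1,1,1,1,1,2).

Computing H_k = (kernel of ∂_k) / (image of ∂_{k+1}):

  H_1: rank ker ∂_1 − rank ∂_2 = (15 − 5) − 10 = 0, and ∂_2 has invariant factor 2 > 1, so H_1 ≅ Z/2.

(K is a triangulation of the real projective plane RP^2.)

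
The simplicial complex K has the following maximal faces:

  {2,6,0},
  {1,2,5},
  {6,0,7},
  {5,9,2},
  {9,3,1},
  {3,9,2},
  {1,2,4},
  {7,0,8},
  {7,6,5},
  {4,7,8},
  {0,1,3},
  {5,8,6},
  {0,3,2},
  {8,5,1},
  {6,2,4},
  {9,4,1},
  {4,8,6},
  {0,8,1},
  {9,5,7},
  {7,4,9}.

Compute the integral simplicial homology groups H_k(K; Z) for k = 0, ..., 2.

We work with the vertex ordering 0 < 1 < 2 < 3 < 4 < 5 < 6 < 7 < 8 < 9. The simplices of K, each written with vertices in increasing order, are:

  0-simplices (10): [0], [1], [2], [3], [4], [5], [6], [7], [8], [9]
  1-simplices (30): (30 of them)
  2-simplices (20): (20 of them)

so the chain groups are C_0 ≅ Z^10, C_1 ≅ Z^30, C_2 ≅ Z^20.

The boundary map ∂_1: C_1 → C_0 sends each edge [p,q] (with p < q) to q − p. For instance
  ∂[1,5] = [5] − [1].
The 10×30 boundary matrix has rank 9 and Smith normal form diag(1,1,1,1,1,1,1,1,1).

The boundary map ∂_2: C_2 → C_1 maps a triangle to the signed sum of its edges. For instance
  ∂[0,7,8] = [7,8] − [0,8] + [0,7],
  ∂[5,6,7] = [6,7] − [5,7] + [5,6].
As a 30×20 matrix over Z this has rank 20, with invariant factors (1,1,1,1,1,1,1,1,1,1,1,1,1,1,1,1,1,1,1,2).

Reading off H_k = ker ∂_k / im ∂_{k+1}:

  H_0: rank C_0 − rank ∂_1 = 10 − 9 = 1, and the invariant factors of ∂_1 are all 1, so H_0 = Z.
  H_1: rank ker ∂_1 − rank ∂_2 = (30 − 9) − 20 = 1, and ∂_2 has invariant factor 2 > 1, so H_1 = Z ⊕ Z/2.
  H_2: rank ker ∂_2 − rank ∂_3 = (20 − 20) − 0 = 0, and there is no ∂_3, so H_2 = 0.

H_0 = Z,  H_1 = Z ⊕ Z/2,  H_2 = 0.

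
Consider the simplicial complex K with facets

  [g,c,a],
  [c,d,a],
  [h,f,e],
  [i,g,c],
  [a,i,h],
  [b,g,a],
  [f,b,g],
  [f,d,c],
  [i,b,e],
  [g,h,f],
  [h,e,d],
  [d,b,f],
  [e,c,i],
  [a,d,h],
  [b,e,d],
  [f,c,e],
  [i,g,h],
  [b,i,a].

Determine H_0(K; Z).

H_0 ≅ Z.

K has 9 vertices, 27 edges, 18 triangles.
rank ∂_0 = 0, rank ∂_1 = 8 ⇒ b_0 = 9 − 0 − 8 = 1; all invariant factors of ∂_1 are 1 so no torsion. So H_0 ≅ Z.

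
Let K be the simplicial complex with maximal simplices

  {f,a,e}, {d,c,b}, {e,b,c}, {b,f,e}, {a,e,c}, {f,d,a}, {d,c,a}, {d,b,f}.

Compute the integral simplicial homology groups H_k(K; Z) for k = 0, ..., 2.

We work with the vertex ordering a < b < c < d < e < f. The simplices of K, each written with vertices in increasing order, are:

  0-simplices (6): a, b, c, d, e, f
  1-simplices (12): ac, ad, ae, af, bc, bd, be, bf, cd, ce, df, ef
  2-simplices (8): acd, ace, adf, aef, bcd, bce, bdf, bef

so the chain groups are C_0 ≅ Z^6, C_1 ≅ Z^12, C_2 ≅ Z^8.

Boundary ∂_1: C_1 → C_0 maps an edge to its endpoints' difference, ∂[p,q] = q − p. For instance
  ∂df = f − d.
The 6×12 boundary matrix has rank 5 and Smith normal form diag(1,1,1,1,1).

Boundary ∂_2: C_2 → C_1 maps a triangle to the signed sum of its edges. For instance
  ∂bdf = df − bf + bd,
  ∂acd = cd − ad + ac.
This gives a 12×8 integer matrix of rank 7; reducing to Smith normal form yields diagonal entries (1,1,1,1,1,1,1).

Computing H_k = (kernel of ∂_k) / (image of ∂_{k+1}):

  H_0: rank C_0 − rank ∂_1 = 6 − 5 = 1, and the invariant factors of ∂_1 are all 1, so H_0 = Z.
  H_1: rank ker ∂_1 − rank ∂_2 = (12 − 5) − 7 = 0, and the invariant factors of ∂_2 are all 1, so H_1 = 0.
  H_2: rank ker ∂_2 − rank ∂_3 = (8 − 7) − 0 = 1, and there is no ∂_3, so H_2 = Z.

(K is a triangulation of the 2-sphere S^2.)

H_0 = Z,  H_1 = 0,  H_2 = Z.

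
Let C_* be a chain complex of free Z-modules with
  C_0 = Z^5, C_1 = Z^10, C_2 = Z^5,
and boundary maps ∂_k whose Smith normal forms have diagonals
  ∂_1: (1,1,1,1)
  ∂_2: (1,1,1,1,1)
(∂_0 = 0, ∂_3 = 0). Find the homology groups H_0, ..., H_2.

H_0 ≅ Z,  H_1 ≅ Z,  H_2 = 0.

H_0: b_0 = 5 − 0 − 4 = 1; torsion from ∂_1 factors > 1: none. So H_0 ≅ Z.
H_1: b_1 = 10 − 4 − 5 = 1; torsion from ∂_2 factors > 1: none. So H_1 ≅ Z.
H_2: b_2 = 5 − 5 − 0 = 0; torsion from ∂_3 factors > 1: none. So H_2 ≅ 0.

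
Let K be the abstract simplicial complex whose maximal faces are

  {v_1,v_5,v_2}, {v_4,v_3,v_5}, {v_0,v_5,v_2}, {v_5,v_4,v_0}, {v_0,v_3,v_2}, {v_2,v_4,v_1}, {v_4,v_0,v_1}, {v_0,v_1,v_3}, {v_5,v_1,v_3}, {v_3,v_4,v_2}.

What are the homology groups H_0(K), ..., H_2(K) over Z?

H_0 ≅ Z,  H_1 ≅ Z/2,  H_2 = 0.

Take the total order v_0 < v_1 < v_2 < v_3 < v_4 < v_5 on the vertex set. Then K (dimension 2) consists of the simplices:

  0-simplices (6): [v_0], [v_1], [v_2], [v_3], [v_4], [v_5]
  1-simplices (15): (15 of them)
  2-simplices (10): [v_0,v_1,v_3], [v_0,v_1,v_4], [v_0,v_2,v_3], [v_0,v_2,v_5], [v_0,v_4,v_5], [v_1,v_2,v_4], [v_1,v_2,v_5], [v_1,v_3,v_5], [v_2,v_3,v_4], [v_3,v_4,v_5]

so the chain groups are C_0 ≅ Z^6, C_1 ≅ Z^15, C_2 ≅ Z^10.

∂_1: C_1 → C_0 maps an edge to its endpoints' difference, ∂[p,q] = q − p. For instance
  ∂[v_3,v_5] = [v_5] − [v_3].
This gives a 6×15 integer matrix of rank 5; reducing to Smith normal form yields diagonal entries (1,1,1,1,1).

Boundary ∂_2: C_2 → C_1 maps a triangle to the signed sum of its edges. For instance
  ∂[v_0,v_2,v_5] = [v_2,v_5] − [v_0,v_5] + [v_0,v_2],
  ∂[v_0,v_1,v_4] = [v_1,v_4] − [v_0,v_4] + [v_0,v_1].
The resulting 15×10 matrix has rank 10, and its Smith normal form has invariant factors (1,1,1,1,1,1,1,1,1,2).

Reading off H_k = ker ∂_k / im ∂_{k+1}:

  H_0: rank C_0 − rank ∂_1 = 6 − 5 = 1, and the invariant factors of ∂_1 are all 1, so H_0 = Z.
  H_1: rank ker ∂_1 − rank ∂_2 = (15 − 5) − 10 = 0, and ∂_2 has invariant factor 2 > 1, so H_1 = Z/2.
  H_2: rank ker ∂_2 − rank ∂_3 = (10 − 10) − 0 = 0, and there is no ∂_3, so H_2 = 0.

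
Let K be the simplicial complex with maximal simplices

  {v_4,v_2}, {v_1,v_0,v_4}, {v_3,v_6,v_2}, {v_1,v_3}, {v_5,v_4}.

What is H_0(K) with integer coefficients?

H_0 = Z.

Order the vertices as v_0 < v_1 < v_2 < v_3 < v_4 < v_5 < v_6. Listing each simplex with vertices in this order, K has dimension 2 with simplices:

  0-simplices (7): [v_0], [v_1], [v_2], [v_3], [v_4], [v_5], [v_6]
  1-simplices (9): [v_0,v_1], [v_0,v_4], [v_1,v_3], [v_1,v_4], [v_2,v_3], [v_2,v_4], [v_2,v_6], [v_3,v_6], [v_4,v_5]
  2-simplices (2): [v_0,v_1,v_4], [v_2,v_3,v_6]

giving chain groups C_0 ≅ Z^7, C_1 ≅ Z^9, C_2 ≅ Z^2.

Boundary ∂_1: C_1 → C_0 sends each edge [p,q] (with p < q) to q − p. For instance
  ∂[v_1,v_3] = [v_3] − [v_1].
The 7×9 boundary matrix has rank 6 and Smith normal form diag(1,1,1,1,1,1).

∂_2: C_2 → C_1 acts by ∂[p,q,r] = [q,r] − [p,r] + [p,q]. For instance
  ∂[v_2,v_3,v_6] = [v_3,v_6] − [v_2,v_6] + [v_2,v_3],
  ∂[v_0,v_1,v_4] = [v_1,v_4] − [v_0,v_4] + [v_0,v_1].
The resulting 9×2 matrix has rank 2, and its Smith normal form has invariant factors (1,1).

Reading off H_k = ker ∂_k / im ∂_{k+1}:

  H_0: rank C_0 − rank ∂_1 = 7 − 6 = 1, and the invariant factors of ∂_1 are all 1, so H_0 ≅ Z.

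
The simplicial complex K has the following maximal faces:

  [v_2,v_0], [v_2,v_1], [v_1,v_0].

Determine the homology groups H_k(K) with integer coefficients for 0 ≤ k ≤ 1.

H_0 ≅ Z,  H_1 ≅ Z.

We work with the vertex ordering v_0 < v_1 < v_2. The simplices of K, each written with vertices in increasing order, are:

  0-simplices (3): [v_0], [v_1], [v_2]
  1-simplices (3): [v_0,v_1], [v_0,v_2], [v_1,v_2]

giving chain groups C_0 ≅ Z^3, C_1 ≅ Z^3.

∂_1: C_1 → C_0 sends each edge [p,q] (with p < q) to q − p. For instance
  ∂[v_1,v_2] = [v_2] − [v_1].
The 3×3 boundary matrix has rank 2 and Smith normal form diag(1,1).

Reading off H_k = ker ∂_k / im ∂_{k+1}:

  H_0: rank C_0 − rank ∂_1 = 3 − 2 = 1, and the invariant factors of ∂_1 are all 1, so H_0 = Z.
  H_1: rank ker ∂_1 − rank ∂_2 = (3 − 2) − 0 = 1, and there is no ∂_2, so H_1 = Z.

As a check, the Euler characteristic is 3 − 3 = 0, which agrees with 1 − 1 = 0.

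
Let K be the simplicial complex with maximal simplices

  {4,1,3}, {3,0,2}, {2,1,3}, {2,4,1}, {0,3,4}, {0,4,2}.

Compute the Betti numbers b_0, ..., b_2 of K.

Take the total order 0 < 1 < 2 < 3 < 4 on the vertex set. Then K (dimension 2) consists of the simplices:

  0-simplices (5): [0], [1], [2], [3], [4]
  1-simplices (9): [0,2], [0,3], [0,4], [1,2], [1,3], [1,4], [2,3], [2,4], [3,4]
  2-simplices (6): [0,2,3], [0,2,4], [0,3,4], [1,2,3], [1,2,4], [1,3,4]

Hence C_0 ≅ Z^5, C_1 ≅ Z^9, C_2 ≅ Z^6.

∂_1: C_1 → C_0 is given by ∂[p,q] = [q] − [p].
The resulting 5×9 matrix has rank 4, and its Smith normal form has invariant factors (1,1,1,1).

Boundary ∂_2: C_2 → C_1 sends each 2-simplex [p,q,r] to [q,r] − [p,r] + [p,q]. For instance
  ∂[1,2,4] = [2,4] − [1,4] + [1,2],
  ∂[0,2,3] = [2,3] − [0,3] + [0,2].
This gives a 9×6 integer matrix of rank 5; reducing to Smith normal form yields diagonal entries (1,1,1,1,1).

Now H_k = ker ∂_k / im ∂_{k+1}, so:

  H_0: rank C_0 − rank ∂_1 = 5 − 4 = 1, and the invariant factors of ∂_1 are all 1, so H_0 ≅ Z.
  H_1: rank ker ∂_1 − rank ∂_2 = (9 − 4) − 5 = 0, and the invariant factors of ∂_2 are all 1, so H_1 ≅ 0.
  H_2: rank ker ∂_2 − rank ∂_3 = (6 − 5) − 0 = 1, and there is no ∂_3, so H_2 ≅ Z.

As a check, the Euler characteristic is 5 − 9 + 6 = 2, which agrees with 1 − 0 + 1 = 2.

Hence the Betti numbers are b_0 = 1, b_1 = 0, b_2 = 1.

b_0 = 1, b_1 = 0, b_2 = 1.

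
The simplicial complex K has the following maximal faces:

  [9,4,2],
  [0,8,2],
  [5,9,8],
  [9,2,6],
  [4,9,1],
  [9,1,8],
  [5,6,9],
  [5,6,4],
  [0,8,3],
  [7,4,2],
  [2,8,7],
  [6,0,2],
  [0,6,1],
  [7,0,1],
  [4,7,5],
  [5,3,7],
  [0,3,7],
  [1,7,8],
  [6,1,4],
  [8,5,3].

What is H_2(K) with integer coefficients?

H_2 = 0.

Fix the vertex order 0 < 1 < 2 < 3 < 4 < 5 < 6 < 7 < 8 < 9 and write every simplex with vertices in increasing order. Then dim K = 2 and the simplices of K are:

  0-simplices (10): [0], [1], [2], [3], [4], [5], [6], [7], [8], [9]
  1-simplices (30): (30 of them)
  2-simplices (20): (20 of them)

giving chain groups C_0 ≅ Z^10, C_1 ≅ Z^30, C_2 ≅ Z^20.

The boundary map ∂_1: C_1 → C_0 is given by ∂[p,q] = [q] − [p]. For instance
  ∂[0,8] = [8] − [0].
This gives a 10×30 integer matrix of rank 9; reducing to Smith normal form yields diagonal entries (1,1,1,1,1,1,1,1,1).

The boundary map ∂_2: C_2 → C_1 maps a triangle to the signed sum of its edges. For instance
  ∂[0,3,8] = [3,8] − [0,8] + [0,3],
  ∂[4,5,6] = [5,6] − [4,6] + [4,5].
As a 30×20 matrix over Z this has rank 20, with invariant factors (1,1,1,1,1,1,1,1,1,1,1,1,1,1,1,1,1,1,1,2).

Now H_k = ker ∂_k / im ∂_{k+1}, so:

  H_2: rank ker ∂_2 − rank ∂_3 = (20 − 20) − 0 = 0, and there is no ∂_3, so H_2 ≅ 0.

(K is a triangulation of the Klein bottle.)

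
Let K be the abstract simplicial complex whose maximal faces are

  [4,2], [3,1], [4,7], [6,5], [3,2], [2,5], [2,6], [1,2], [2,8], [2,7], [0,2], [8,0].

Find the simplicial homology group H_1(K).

K has 9 vertices, 12 edges.
rank ∂_1 = 8, rank ∂_2 = 0 ⇒ b_1 = 12 − 8 − 0 = 4. So H_1 ≅ Z^4.

H_1 ≅ Z^4.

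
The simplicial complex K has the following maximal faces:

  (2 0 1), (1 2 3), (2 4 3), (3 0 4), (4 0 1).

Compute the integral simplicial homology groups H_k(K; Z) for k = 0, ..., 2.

H_0 = Z,  H_1 = Z,  H_2 = 0.

We work with the vertex ordering 0 < 1 < 2 < 3 < 4. The simplices of K, each written with vertices in increasing order, are:

  0-simplices (5): [0], [1], [2], [3], [4]
  1-simplices (10): [0,1], [0,2], [0,3], [0,4], [1,2], [1,3], [1,4], [2,3], [2,4], [3,4]
  2-simplices (5): [0,1,2], [0,1,4], [0,3,4], [1,2,3], [2,3,4]

so the chain groups are C_0 ≅ Z^5, C_1 ≅ Z^10, C_2 ≅ Z^5.

The boundary map ∂_1: C_1 → C_0 maps an edge to its endpoints' difference, ∂[p,q] = q − p. For instance
  ∂[2,3] = [3] − [2].
The resulting 5×10 matrix has rank 4, and its Smith normal form has invariant factors (1,1,1,1).

∂_2: C_2 → C_1 maps a triangle to the signed sum of its edges. For instance
  ∂[0,3,4] = [3,4] − [0,4] + [0,3],
  ∂[0,1,4] = [1,4] − [0,4] + [0,1].
The resulting 10×5 matrix has rank 5, and its Smith normal form has invariant factors (1,1,1,1,1).

Computing H_k = (kernel of ∂_k) / (image of ∂_{k+1}):

  H_0: rank C_0 − rank ∂_1 = 5 − 4 = 1, and the invariant factors of ∂_1 are all 1, so H_0 = Z.
  H_1: rank ker ∂_1 − rank ∂_2 = (10 − 4) − 5 = 1, and the invariant factors of ∂_2 are all 1, so H_1 = Z.
  H_2: rank ker ∂_2 − rank ∂_3 = (5 − 5) − 0 = 0, and there is no ∂_3, so H_2 = 0.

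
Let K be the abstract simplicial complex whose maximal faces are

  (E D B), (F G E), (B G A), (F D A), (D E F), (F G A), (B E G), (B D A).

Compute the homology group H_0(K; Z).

Take the total order A < B < D < E < F < G on the vertex set. Then K (dimension 2) consists of the simplices:

  0-simplices (6): A, B, D, E, F, G
  1-simplices (12): AB, AD, AF, AG, BD, BE, BG, DE, DF, EF, EG, FG
  2-simplices (8): ABD, ABG, ADF, AFG, BDE, BEG, DEF, EFG

giving chain groups C_0 ≅ Z^6, C_1 ≅ Z^12, C_2 ≅ Z^8.

Boundary ∂_1: C_1 → C_0 is given by ∂[p,q] = [q] − [p].
As a 6×12 matrix over Z this has rank 5, with invariant factors (1,1,1,1,1).

The boundary map ∂_2: C_2 → C_1 acts by ∂[p,q,r] = [q,r] − [p,r] + [p,q]. For instance
  ∂DEF = EF − DF + DE,
  ∂ADF = DF − AF + AD.
The resulting 12×8 matrix has rank 7, and its Smith normal form has invariant factors (1,1,1,1,1,1,1).

Computing H_k = (kernel of ∂_k) / (image of ∂_{k+1}):

  H_0: rank C_0 − rank ∂_1 = 6 − 5 = 1, and the invariant factors of ∂_1 are all 1, so H_0 = Z.

H_0 = Z.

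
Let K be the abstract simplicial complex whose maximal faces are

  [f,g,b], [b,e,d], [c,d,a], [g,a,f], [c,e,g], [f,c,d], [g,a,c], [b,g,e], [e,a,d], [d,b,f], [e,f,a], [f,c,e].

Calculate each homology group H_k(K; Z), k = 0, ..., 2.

H_0 ≅ Z,  H_1 ≅ Z/2,  H_2 = 0.

We work with the vertex ordering a < b < c < d < e < f < g. The simplices of K, each written with vertices in increasing order, are:

  0-simplices (7): a, b, c, d, e, f, g
  1-simplices (18): ac, ad, ae, af, ag, bd, be, bf, bg, cd, ce, cf, cg, de, df, ef, eg, fg
  2-simplices (12): acd, acg, ade, aef, afg, bde, bdf, beg, bfg, cdf, cef, ceg

Hence C_0 ≅ Z^7, C_1 ≅ Z^18, C_2 ≅ Z^12.

The boundary map ∂_1: C_1 → C_0 sends each edge [p,q] (with p < q) to q − p. For instance
  ∂be = e − b.
The 7×18 boundary matrix has rank 6 and Smith normal form diag(1,1,1,1,1,1).

∂_2: C_2 → C_1 sends each 2-simplex [p,q,r] to [q,r] − [p,r] + [p,q]. For instance
  ∂cef = ef − cf + ce,
  ∂bde = de − be + bd.
This gives a 18×12 integer matrix of rank 12; reducing to Smith normal form yields diagonal entries (1,1,1,1,1,1,1,1,1,1,1,2).

Reading off H_k = ker ∂_k / im ∂_{k+1}:

  H_0: rank C_0 − rank ∂_1 = 7 − 6 = 1, and the invariant factors of ∂_1 are all 1, so H_0 ≅ Z.
  H_1: rank ker ∂_1 − rank ∂_2 = (18 − 6) − 12 = 0, and ∂_2 has invariant factor 2 > 1, so H_1 ≅ Z/2.
  H_2: rank ker ∂_2 − rank ∂_3 = (12 − 12) − 0 = 0, and there is no ∂_3, so H_2 ≅ 0.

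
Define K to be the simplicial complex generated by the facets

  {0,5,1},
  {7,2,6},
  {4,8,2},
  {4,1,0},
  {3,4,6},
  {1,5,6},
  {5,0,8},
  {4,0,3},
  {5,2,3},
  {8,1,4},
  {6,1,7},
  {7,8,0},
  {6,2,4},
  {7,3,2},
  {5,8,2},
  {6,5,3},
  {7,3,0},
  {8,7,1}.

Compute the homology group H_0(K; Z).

H_0 = Z.

Fix the vertex order 0 < 1 < 2 < 3 < 4 < 5 < 6 < 7 < 8 and write every simplex with vertices in increasing order. Then dim K = 2 and the simplices of K are:

  0-simplices (9): [0], [1], [2], [3], [4], [5], [6], [7], [8]
  1-simplices (27): (27 of them)
  2-simplices (18): [0,1,4], [0,1,5], [0,3,4], [0,3,7], [0,5,8], [0,7,8], [1,4,8], [1,5,6], [1,6,7], [1,7,8], [2,3,5], [2,3,7], [2,4,6], [2,4,8], [2,5,8], [2,6,7], [3,4,6], [3,5,6]

so the chain groups are C_0 ≅ Z^9, C_1 ≅ Z^27, C_2 ≅ Z^18.

The boundary map ∂_1: C_1 → C_0 sends each edge [p,q] (with p < q) to q − p. For instance
  ∂[5,8] = [8] − [5].
The 9×27 boundary matrix has rank 8 and Smith normal form diag(1,1,1,1,1,1,1,1).

∂_2: C_2 → C_1 sends each 2-simplex [p,q,r] to [q,r] − [p,r] + [p,q]. For instance
  ∂[0,7,8] = [7,8] − [0,8] + [0,7],
  ∂[0,1,5] = [1,5] − [0,5] + [0,1].
The resulting 27×18 matrix has rank 18, and its Smith normal form has invariant factors (1,1,1,1,1,1,1,1,1,1,1,1,1,1,1,1,1,2).

From H_k ≅ ker(∂_k) / im(∂_{k+1}) we obtain:

  H_0: rank C_0 − rank ∂_1 = 9 − 8 = 1, and the invariant factors of ∂_1 are all 1, so H_0 ≅ Z.

(K is a triangulation of the Klein bottle.)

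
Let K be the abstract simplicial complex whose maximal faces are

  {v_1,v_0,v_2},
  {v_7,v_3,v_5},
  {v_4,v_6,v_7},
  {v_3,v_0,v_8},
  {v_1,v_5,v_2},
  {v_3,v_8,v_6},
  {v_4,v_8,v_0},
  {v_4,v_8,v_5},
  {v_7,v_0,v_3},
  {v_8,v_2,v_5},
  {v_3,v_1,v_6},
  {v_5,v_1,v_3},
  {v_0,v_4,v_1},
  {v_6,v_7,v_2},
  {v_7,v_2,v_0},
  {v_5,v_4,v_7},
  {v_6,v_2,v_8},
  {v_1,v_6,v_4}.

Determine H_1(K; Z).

Order the vertices as v_0 < v_1 < v_2 < v_3 < v_4 < v_5 < v_6 < v_7 < v_8. Listing each simplex with vertices in this order, K has dimension 2 with simplices:

  0-simplices (9): [v_0], [v_1], [v_2], [v_3], [v_4], [v_5], [v_6], [v_7], [v_8]
  1-simplices (27): (27 of them)
  2-simplices (18): (18 of them)

giving chain groups C_0 ≅ Z^9, C_1 ≅ Z^27, C_2 ≅ Z^18.

Boundary ∂_1: C_1 → C_0 maps an edge to its endpoints' difference, ∂[p,q] = q − p. For instance
  ∂[v_5,v_8] = [v_8] − [v_5].
The 9×27 boundary matrix has rank 8 and Smith normal form diag(1,1,1,1,1,1,1,1).

The boundary map ∂_2: C_2 → C_1 acts by ∂[p,q,r] = [q,r] − [p,r] + [p,q]. For instance
  ∂[v_4,v_6,v_7] = [v_6,v_7] − [v_4,v_7] + [v_4,v_6],
  ∂[v_1,v_3,v_6] = [v_3,v_6] − [v_1,v_6] + [v_1,v_3].
As a 27×18 matrix over Z this has rank 17, with invariant factors (1,1,1,1,1,1,1,1,1,1,1,1,1,1,1,1,1).

Now H_k = ker ∂_k / im ∂_{k+1}, so:

  H_1: rank ker ∂_1 − rank ∂_2 = (27 − 8) − 17 = 2, and the invariant factors of ∂_2 are all 1, so H_1 = Z^2.

H_1 = Z^2.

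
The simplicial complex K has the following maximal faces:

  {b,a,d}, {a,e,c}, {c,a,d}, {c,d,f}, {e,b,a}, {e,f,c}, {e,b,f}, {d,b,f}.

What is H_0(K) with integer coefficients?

H_0 ≅ Z.

We work with the vertex ordering a < b < c < d < e < f. The simplices of K, each written with vertices in increasing order, are:

  0-simplices (6): a, b, c, d, e, f
  1-simplices (12): ab, ac, ad, ae, bd, be, bf, cd, ce, cf, df, ef
  2-simplices (8): abd, abe, acd, ace, bdf, bef, cdf, cef

so the chain groups are C_0 ≅ Z^6, C_1 ≅ Z^12, C_2 ≅ Z^8.

Boundary ∂_1: C_1 → C_0 sends each edge [p,q] (with p < q) to q − p.
This gives a 6×12 integer matrix of rank 5; reducing to Smith normal form yields diagonal entries (1,1,1,1,1).

∂_2: C_2 → C_1 sends each 2-simplex [p,q,r] to [q,r] − [p,r] + [p,q]. For instance
  ∂abd = bd − ad + ab,
  ∂bdf = df − bf + bd.
This gives a 12×8 integer matrix of rank 7; reducing to Smith normal form yields diagonal entries (1,1,1,1,1,1,1).

Now H_k = ker ∂_k / im ∂_{k+1}, so:

  H_0: rank C_0 − rank ∂_1 = 6 − 5 = 1, and the invariant factors of ∂_1 are all 1, so H_0 ≅ Z.

(K is a triangulation of the 2-sphere S^2.)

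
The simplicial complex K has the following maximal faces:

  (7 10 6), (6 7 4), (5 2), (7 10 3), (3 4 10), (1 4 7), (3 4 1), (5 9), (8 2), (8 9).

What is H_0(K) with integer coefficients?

H_0 = Z^2.

Take the total order 1 < 2 < 3 < 4 < 5 < 6 < 7 < 8 < 9 < 10 on the vertex set. Then K (dimension 2) consists of the simplices:

  0-simplices (10): [1], [2], [3], [4], [5], [6], [7], [8], [9], [10]
  1-simplices (16): [1,3], [1,4], [1,7], [2,5], [2,8], [3,4], [3,7], [3,10], [4,6], [4,7], [4,10], [5,9], [6,7], [6,10], [7,10], [8,9]
  2-simplices (6): [1,3,4], [1,4,7], [3,4,10], [3,7,10], [4,6,7], [6,7,10]

so the chain groups are C_0 ≅ Z^10, C_1 ≅ Z^16, C_2 ≅ Z^6.

Boundary ∂_1: C_1 → C_0 sends each edge [p,q] (with p < q) to q − p.
As a 10×16 matrix over Z this has rank 8, with invariant factors (1,1,1,1,1,1,1,1).

The boundary map ∂_2: C_2 → C_1 sends each 2-simplex [p,q,r] to [q,r] − [p,r] + [p,q]. For instance
  ∂[1,3,4] = [3,4] − [1,4] + [1,3],
  ∂[3,4,10] = [4,10] − [3,10] + [3,4].
As a 16×6 matrix over Z this has rank 6, with invariant factors (1,1,1,1,1,1).

Computing H_k = (kernel of ∂_k) / (image of ∂_{k+1}):

  H_0: rank C_0 − rank ∂_1 = 10 − 8 = 2, and the invariant factors of ∂_1 are all 1, so H_0 ≅ Z^2.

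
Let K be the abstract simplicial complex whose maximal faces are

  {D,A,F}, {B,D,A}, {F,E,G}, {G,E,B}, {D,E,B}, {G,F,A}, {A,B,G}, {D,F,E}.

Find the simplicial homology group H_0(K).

Take the total order A < B < D < E < F < G on the vertex set. Then K (dimension 2) consists of the simplices:

  0-simplices (6): A, B, D, E, F, G
  1-simplices (12): AB, AD, AF, AG, BD, BE, BG, DE, DF, EF, EG, FG
  2-simplices (8): ABD, ABG, ADF, AFG, BDE, BEG, DEF, EFG

giving chain groups C_0 ≅ Z^6, C_1 ≅ Z^12, C_2 ≅ Z^8.

∂_1: C_1 → C_0 maps an edge to its endpoints' difference, ∂[p,q] = q − p.
The resulting 6×12 matrix has rank 5, and its Smith normal form has invariant factors (1,1,1,1,1).

∂_2: C_2 → C_1 sends each 2-simplex [p,q,r] to [q,r] − [p,r] + [p,q]. For instance
  ∂ABG = BG − AG + AB,
  ∂ABD = BD − AD + AB.
The resulting 12×8 matrix has rank 7, and its Smith normal form has invariant factors (1,1,1,1,1,1,1).

Now H_k = ker ∂_k / im ∂_{k+1}, so:

  H_0: rank C_0 − rank ∂_1 = 6 − 5 = 1, and the invariant factors of ∂_1 are all 1, so H_0 = Z.

(K is a triangulation of the 2-sphere S^2.)

H_0 = Z.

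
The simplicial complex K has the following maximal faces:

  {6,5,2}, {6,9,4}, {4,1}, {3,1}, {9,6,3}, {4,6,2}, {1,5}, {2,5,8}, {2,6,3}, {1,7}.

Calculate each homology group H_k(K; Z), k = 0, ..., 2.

Order the vertices as 1 < 2 < 3 < 4 < 5 < 6 < 7 < 8 < 9. Listing each simplex with vertices in this order, K has dimension 2 with simplices:

  0-simplices (9): [1], [2], [3], [4], [5], [6], [7], [8], [9]
  1-simplices (16): [1,3], [1,4], [1,5], [1,7], [2,3], [2,4], [2,5], [2,6], [2,8], [3,6], [3,9], [4,6], [4,9], [5,6], [5,8], [6,9]
  2-simplices (6): [2,3,6], [2,4,6], [2,5,6], [2,5,8], [3,6,9], [4,6,9]

giving chain groups C_0 ≅ Z^9, C_1 ≅ Z^16, C_2 ≅ Z^6.

Boundary ∂_1: C_1 → C_0 sends each edge [p,q] (with p < q) to q − p. For instance
  ∂[4,6] = [6] − [4].
The resulting 9×16 matrix has rank 8, and its Smith normal form has invariant factors (1,1,1,1,1,1,1,1).

The boundary map ∂_2: C_2 → C_1 acts by ∂[p,q,r] = [q,r] − [p,r] + [p,q]. For instance
  ∂[2,4,6] = [4,6] − [2,6] + [2,4],
  ∂[4,6,9] = [6,9] − [4,9] + [4,6].
The 16×6 boundary matrix has rank 6 and Smith normal form diag(1,1,1,1,1,1).

From H_k ≅ ker(∂_k) / im(∂_{k+1}) we obtain:

  H_0: rank C_0 − rank ∂_1 = 9 − 8 = 1, and the invariant factors of ∂_1 are all 1, so H_0 ≅ Z.
  H_1: rank ker ∂_1 − rank ∂_2 = (16 − 8) − 6 = 2, and the invariant factors of ∂_2 are all 1, so H_1 ≅ Z^2.
  H_2: rank ker ∂_2 − rank ∂_3 = (6 − 6) − 0 = 0, and there is no ∂_3, so H_2 ≅ 0.

As a check, the Euler characteristic is 9 − 16 + 6 = -1, which agrees with 1 − 2 + 0 = -1.

H_0 = Z,  H_1 = Z^2,  H_2 = 0.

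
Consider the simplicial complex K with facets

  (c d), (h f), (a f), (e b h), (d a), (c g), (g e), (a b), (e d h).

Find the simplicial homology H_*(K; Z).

Fix the vertex order a < b < c < d < e < f < g < h and write every simplex with vertices in increasing order. Then dim K = 2 and the simplices of K are:

  0-simplices (8): a, b, c, d, e, f, g, h
  1-simplices (12): ab, ad, af, be, bh, cd, cg, de, dh, eg, eh, fh
  2-simplices (2): beh, deh

so the chain groups are C_0 ≅ Z^8, C_1 ≅ Z^12, C_2 ≅ Z^2.

The boundary map ∂_1: C_1 → C_0 sends each edge [p,q] (with p < q) to q − p.
This gives a 8×12 integer matrix of rank 7; reducing to Smith normal form yields diagonal entries (1,1,1,1,1,1,1).

∂_2: C_2 → C_1 sends each 2-simplex [p,q,r] to [q,r] − [p,r] + [p,q]. For instance
  ∂deh = eh − dh + de,
  ∂beh = eh − bh + be.
This gives a 12×2 integer matrix of rank 2; reducing to Smith normal form yields diagonal entries (1,1).

Reading off H_k = ker ∂_k / im ∂_{k+1}:

  H_0: rank C_0 − rank ∂_1 = 8 − 7 = 1, and the invariant factors of ∂_1 are all 1, so H_0 ≅ Z.
  H_1: rank ker ∂_1 − rank ∂_2 = (12 − 7) − 2 = 3, and the invariant factors of ∂_2 are all 1, so H_1 ≅ Z^3.
  H_2: rank ker ∂_2 − rank ∂_3 = (2 − 2) − 0 = 0, and there is no ∂_3, so H_2 ≅ 0.

H_0 ≅ Z,  H_1 ≅ Z^3,  H_2 = 0.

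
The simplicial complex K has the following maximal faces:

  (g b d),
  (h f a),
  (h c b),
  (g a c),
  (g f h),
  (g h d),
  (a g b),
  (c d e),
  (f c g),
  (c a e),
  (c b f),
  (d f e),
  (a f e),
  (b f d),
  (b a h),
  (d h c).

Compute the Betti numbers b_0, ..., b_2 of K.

b_0 = 1, b_1 = 2, b_2 = 1.

Fix the vertex order a < b < c < d < e < f < g < h and write every simplex with vertices in increasing order. Then dim K = 2 and the simplices of K are:

  0-simplices (8): a, b, c, d, e, f, g, h
  1-simplices (24): ab, ac, ae, af, ag, ah, bc, bd, bf, bg, bh, cd, ce, cf, cg, ch, de, df, dg, dh, ef, fg, fh, gh
  2-simplices (16): abg, abh, ace, acg, aef, afh, bcf, bch, bdf, bdg, cde, cdh, cfg, def, dgh, fgh

Hence C_0 ≅ Z^8, C_1 ≅ Z^24, C_2 ≅ Z^16.

The boundary map ∂_1: C_1 → C_0 sends each edge [p,q] (with p < q) to q − p. For instance
  ∂ae = e − a.
The 8×24 boundary matrix has rank 7 and Smith normal form diag(1,1,1,1,1,1,1).

∂_2: C_2 → C_1 sends each 2-simplex [p,q,r] to [q,r] − [p,r] + [p,q]. For instance
  ∂ace = ce − ae + ac,
  ∂bdf = df − bf + bd.
The resulting 24×16 matrix has rank 15, and its Smith normal form has invariant factors (1,1,1,1,1,1,1,1,1,1,1,1,1,1,1).

Reading off H_k = ker ∂_k / im ∂_{k+1}:

  H_0: rank C_0 − rank ∂_1 = 8 − 7 = 1, and the invariant factors of ∂_1 are all 1, so H_0 ≅ Z.
  H_1: rank ker ∂_1 − rank ∂_2 = (24 − 7) − 15 = 2, and the invariant factors of ∂_2 are all 1, so H_1 ≅ Z^2.
  H_2: rank ker ∂_2 − rank ∂_3 = (16 − 15) − 0 = 1, and there is no ∂_3, so H_2 ≅ Z.

As a check, the Euler characteristic is 8 − 24 + 16 = 0, which agrees with 1 − 2 + 1 = 0.

Hence the Betti numbers are b_0 = 1, b_1 = 2, b_2 = 1.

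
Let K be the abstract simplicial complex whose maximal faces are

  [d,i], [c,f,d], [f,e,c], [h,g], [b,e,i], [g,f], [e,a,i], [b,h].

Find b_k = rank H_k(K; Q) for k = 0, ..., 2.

Fix the vertex order a < b < c < d < e < f < g < h < i and write every simplex with vertices in increasing order. Then dim K = 2 and the simplices of K are:

  0-simplices (9): a, b, c, d, e, f, g, h, i
  1-simplices (14): ae, ai, be, bh, bi, cd, ce, cf, df, di, ef, ei, fg, gh
  2-simplices (4): aei, bei, cdf, cef

Hence C_0 ≅ Z^9, C_1 ≅ Z^14, C_2 ≅ Z^4.

Boundary ∂_1: C_1 → C_0 sends each edge [p,q] (with p < q) to q − p. For instance
  ∂bh = h − b.
As a 9×14 matrix over Z this has rank 8, with invariant factors (1,1,1,1,1,1,1,1).

The boundary map ∂_2: C_2 → C_1 acts by ∂[p,q,r] = [q,r] − [p,r] + [p,q]. For instance
  ∂cef = ef − cf + ce,
  ∂bei = ei − bi + be.
This gives a 14×4 integer matrix of rank 4; reducing to Smith normal form yields diagonal entries (1,1,1,1).

Now H_k = ker ∂_k / im ∂_{k+1}, so:

  H_0: rank C_0 − rank ∂_1 = 9 − 8 = 1, and the invariant factors of ∂_1 are all 1, so H_0 ≅ Z.
  H_1: rank ker ∂_1 − rank ∂_2 = (14 − 8) − 4 = 2, and the invariant factors of ∂_2 are all 1, so H_1 ≅ Z^2.
  H_2: rank ker ∂_2 − rank ∂_3 = (4 − 4) − 0 = 0, and there is no ∂_3, so H_2 ≅ 0.

As a check, the Euler characteristic is 9 − 14 + 4 = -1, which agrees with 1 − 2 + 0 = -1.

Hence the Betti numbers are b_0 = 1, b_1 = 2, b_2 = 0.

b_0 = 1, b_1 = 2, b_2 = 0.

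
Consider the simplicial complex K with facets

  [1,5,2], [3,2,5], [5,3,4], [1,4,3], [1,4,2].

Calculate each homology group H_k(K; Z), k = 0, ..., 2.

Take the total order 1 < 2 < 3 < 4 < 5 on the vertex set. Then K (dimension 2) consists of the simplices:

  0-simplices (5): [1], [2], [3], [4], [5]
  1-simplices (10): [1,2], [1,3], [1,4], [1,5], [2,3], [2,4], [2,5], [3,4], [3,5], [4,5]
  2-simplices (5): [1,2,4], [1,2,5], [1,3,4], [2,3,5], [3,4,5]

so the chain groups are C_0 ≅ Z^5, C_1 ≅ Z^10, C_2 ≅ Z^5.

The boundary map ∂_1: C_1 → C_0 sends each edge [p,q] (with p < q) to q − p.
As a 5×10 matrix over Z this has rank 4, with invariant factors (1,1,1,1).

∂_2: C_2 → C_1 sends each 2-simplex [p,q,r] to [q,r] − [p,r] + [p,q]. For instance
  ∂[2,3,5] = [3,5] − [2,5] + [2,3],
  ∂[1,2,5] = [2,5] − [1,5] + [1,2].
The resulting 10×5 matrix has rank 5, and its Smith normal form has invariant factors (1,1,1,1,1).

Computing H_k = (kernel of ∂_k) / (image of ∂_{k+1}):

  H_0: rank C_0 − rank ∂_1 = 5 − 4 = 1, and the invariant factors of ∂_1 are all 1, so H_0 = Z.
  H_1: rank ker ∂_1 − rank ∂_2 = (10 − 4) − 5 = 1, and the invariant factors of ∂_2 are all 1, so H_1 = Z.
  H_2: rank ker ∂_2 − rank ∂_3 = (5 − 5) − 0 = 0, and there is no ∂_3, so H_2 = 0.

(K is a triangulation of the Möbius band.)

H_0 = Z,  H_1 = Z,  H_2 = 0.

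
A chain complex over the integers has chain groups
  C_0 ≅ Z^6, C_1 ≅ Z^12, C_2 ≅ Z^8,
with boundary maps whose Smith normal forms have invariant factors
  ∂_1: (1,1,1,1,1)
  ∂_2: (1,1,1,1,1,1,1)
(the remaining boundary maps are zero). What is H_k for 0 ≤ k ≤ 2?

H_0 ≅ Z,  H_1 = 0,  H_2 ≅ Z.

H_0: b_0 = 6 − 0 − 5 = 1; torsion from ∂_1 factors > 1: none. So H_0 ≅ Z.
H_1: b_1 = 12 − 5 − 7 = 0; torsion from ∂_2 factors > 1: none. So H_1 ≅ 0.
H_2: b_2 = 8 − 7 − 0 = 1; torsion from ∂_3 factors > 1: none. So H_2 ≅ Z.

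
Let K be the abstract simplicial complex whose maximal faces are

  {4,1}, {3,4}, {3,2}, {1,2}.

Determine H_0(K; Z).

Fix the vertex order 1 < 2 < 3 < 4 and write every simplex with vertices in increasing order. Then dim K = 1 and the simplices of K are:

  0-simplices (4): [1], [2], [3], [4]
  1-simplices (4): [1,2], [1,4], [2,3], [3,4]

giving chain groups C_0 ≅ Z^4, C_1 ≅ Z^4.

Boundary ∂_1: C_1 → C_0 sends each edge [p,q] (with p < q) to q − p.
As a 4×4 matrix over Z this has rank 3, with invariant factors (1,1,1).

Computing H_k = (kernel of ∂_k) / (image of ∂_{k+1}):

  H_0: rank C_0 − rank ∂_1 = 4 − 3 = 1, and the invariant factors of ∂_1 are all 1, so H_0 = Z.

H_0 ≅ Z.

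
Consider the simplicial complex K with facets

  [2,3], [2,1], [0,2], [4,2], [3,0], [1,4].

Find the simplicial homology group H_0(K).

H_0 = Z.

Fix the vertex order 0 < 1 < 2 < 3 < 4 and write every simplex with vertices in increasing order. Then dim K = 1 and the simplices of K are:

  0-simplices (5): [0], [1], [2], [3], [4]
  1-simplices (6): [0,2], [0,3], [1,2], [1,4], [2,3], [2,4]

giving chain groups C_0 ≅ Z^5, C_1 ≅ Z^6.

Boundary ∂_1: C_1 → C_0 is given by ∂[p,q] = [q] − [p]. For instance
  ∂[0,2] = [2] − [0].
As a 5×6 matrix over Z this has rank 4, with invariant factors (1,1,1,1).

Reading off H_k = ker ∂_k / im ∂_{k+1}:

  H_0: rank C_0 − rank ∂_1 = 5 − 4 = 1, and the invariant factors of ∂_1 are all 1, so H_0 ≅ Z.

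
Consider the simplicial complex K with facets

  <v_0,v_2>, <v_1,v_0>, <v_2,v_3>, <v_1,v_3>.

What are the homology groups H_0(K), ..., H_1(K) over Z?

H_0 = Z,  H_1 = Z.

Fix the vertex order v_0 < v_1 < v_2 < v_3 and write every simplex with vertices in increasing order. Then dim K = 1 and the simplices of K are:

  0-simplices (4): [v_0], [v_1], [v_2], [v_3]
  1-simplices (4): [v_0,v_1], [v_0,v_2], [v_1,v_3], [v_2,v_3]

Hence C_0 ≅ Z^4, C_1 ≅ Z^4.

Boundary ∂_1: C_1 → C_0 sends each edge [p,q] (with p < q) to q − p.
The resulting 4×4 matrix has rank 3, and its Smith normal form has invariant factors (1,1,1).

Now H_k = ker ∂_k / im ∂_{k+1}, so:

  H_0: rank C_0 − rank ∂_1 = 4 − 3 = 1, and the invariant factors of ∂_1 are all 1, so H_0 ≅ Z.
  H_1: rank ker ∂_1 − rank ∂_2 = (4 − 3) − 0 = 1, and there is no ∂_2, so H_1 ≅ Z.

(K is a triangulation of the circle S^1.)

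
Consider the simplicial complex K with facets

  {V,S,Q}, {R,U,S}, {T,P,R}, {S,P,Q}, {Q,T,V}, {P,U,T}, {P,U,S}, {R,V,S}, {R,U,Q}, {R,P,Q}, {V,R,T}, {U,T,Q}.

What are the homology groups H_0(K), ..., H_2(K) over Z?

H_0 = Z,  H_1 = Z/2,  H_2 = 0.

We work with the vertex ordering P < Q < R < S < T < U < V. The simplices of K, each written with vertices in increasing order, are:

  0-simplices (7): P, Q, R, S, T, U, V
  1-simplices (18): PQ, PR, PS, PT, PU, QR, QS, QT, QU, QV, RS, RT, RU, RV, SU, SV, TU, TV
  2-simplices (12): PQR, PQS, PRT, PSU, PTU, QRU, QSV, QTU, QTV, RSU, RSV, RTV

giving chain groups C_0 ≅ Z^7, C_1 ≅ Z^18, C_2 ≅ Z^12.

The boundary map ∂_1: C_1 → C_0 maps an edge to its endpoints' difference, ∂[p,q] = q − p. For instance
  ∂QR = R − Q.
The resulting 7×18 matrix has rank 6, and its Smith normal form has invariant factors (1,1,1,1,1,1).

∂_2: C_2 → C_1 maps a triangle to the signed sum of its edges. For instance
  ∂QTV = TV − QV + QT,
  ∂RTV = TV − RV + RT.
The 18×12 boundary matrix has rank 12 and Smith normal form diag(1,1,1,1,1,1,1,1,1,1,1,2).

Now H_k = ker ∂_k / im ∂_{k+1}, so:

  H_0: rank C_0 − rank ∂_1 = 7 − 6 = 1, and the invariant factors of ∂_1 are all 1, so H_0 ≅ Z.
  H_1: rank ker ∂_1 − rank ∂_2 = (18 − 6) − 12 = 0, and ∂_2 has invariant factor 2 > 1, so H_1 ≅ Z/2.
  H_2: rank ker ∂_2 − rank ∂_3 = (12 − 12) − 0 = 0, and there is no ∂_3, so H_2 ≅ 0.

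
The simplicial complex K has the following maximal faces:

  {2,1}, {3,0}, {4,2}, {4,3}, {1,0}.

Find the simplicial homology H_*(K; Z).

Order the vertices as 0 < 1 < 2 < 3 < 4. Listing each simplex with vertices in this order, K has dimension 1 with simplices:

  0-simplices (5): [0], [1], [2], [3], [4]
  1-simplices (5): [0,1], [0,3], [1,2], [2,4], [3,4]

Hence C_0 ≅ Z^5, C_1 ≅ Z^5.

Boundary ∂_1: C_1 → C_0 is given by ∂[p,q] = [q] − [p].
This gives a 5×5 integer matrix of rank 4; reducing to Smith normal form yields diagonal entries (1,1,1,1).

Reading off H_k = ker ∂_k / im ∂_{k+1}:

  H_0: rank C_0 − rank ∂_1 = 5 − 4 = 1, and the invariant factors of ∂_1 are all 1, so H_0 ≅ Z.
  H_1: rank ker ∂_1 − rank ∂_2 = (5 − 4) − 0 = 1, and there is no ∂_2, so H_1 ≅ Z.

As a check, the Euler characteristic is 5 − 5 = 0, which agrees with 1 − 1 = 0.

H_0 ≅ Z,  H_1 ≅ Z.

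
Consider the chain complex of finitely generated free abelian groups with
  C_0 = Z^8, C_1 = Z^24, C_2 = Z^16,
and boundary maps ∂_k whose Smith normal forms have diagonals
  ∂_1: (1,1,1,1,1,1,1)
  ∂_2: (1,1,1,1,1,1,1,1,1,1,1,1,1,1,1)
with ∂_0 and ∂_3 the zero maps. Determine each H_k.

H_0: b_0 = 8 − 0 − 7 = 1; torsion from ∂_1 factors > 1: none. So H_0 = Z.
H_1: b_1 = 24 − 7 − 15 = 2; torsion from ∂_2 factors > 1: none. So H_1 = Z^2.
H_2: b_2 = 16 − 15 − 0 = 1; torsion from ∂_3 factors > 1: none. So H_2 = Z.

H_0 = Z,  H_1 = Z^2,  H_2 = Z.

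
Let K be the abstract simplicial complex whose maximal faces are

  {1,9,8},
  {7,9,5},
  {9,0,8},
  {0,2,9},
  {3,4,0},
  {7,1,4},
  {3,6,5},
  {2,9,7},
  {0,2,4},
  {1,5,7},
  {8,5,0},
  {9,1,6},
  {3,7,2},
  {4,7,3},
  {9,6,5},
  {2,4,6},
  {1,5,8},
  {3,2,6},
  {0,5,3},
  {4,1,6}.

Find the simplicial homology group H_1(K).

H_1 ≅ Z ⊕ Z_2.

Order the vertices as 0 < 1 < 2 < 3 < 4 < 5 < 6 < 7 < 8 < 9. Listing each simplex with vertices in this order, K has dimension 2 with simplices:

  0-simplices (10): [0], [1], [2], [3], [4], [5], [6], [7], [8], [9]
  1-simplices (30): (30 of them)
  2-simplices (20): (20 of them)

Hence C_0 ≅ Z^10, C_1 ≅ Z^30, C_2 ≅ Z^20.

∂_1: C_1 → C_0 maps an edge to its endpoints' difference, ∂[p,q] = q − p. For instance
  ∂[1,4] = [4] − [1].
The resulting 10×30 matrix has rank 9, and its Smith normal form has invariant factors (1,1,1,1,1,1,1,1,1).

∂_2: C_2 → C_1 acts by ∂[p,q,r] = [q,r] − [p,r] + [p,q]. For instance
  ∂[3,4,7] = [4,7] − [3,7] + [3,4],
  ∂[1,4,7] = [4,7] − [1,7] + [1,4].
As a 30×20 matrix over Z this has rank 20, with invariant factors (1,1,1,1,1,1,1,1,1,1,1,1,1,1,1,1,1,1,1,2).

Computing H_k = (kernel of ∂_k) / (image of ∂_{k+1}):

  H_1: rank ker ∂_1 − rank ∂_2 = (30 − 9) − 20 = 1, and ∂_2 has invariant factor 2 > 1, so H_1 = Z ⊕ Z_2.

(K is a triangulation of the Klein bottle.)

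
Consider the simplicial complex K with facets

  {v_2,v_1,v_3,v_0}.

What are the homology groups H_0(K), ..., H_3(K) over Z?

K has 4 vertices, 6 edges, 4 triangles, 1 3-simplex.
rank ∂_0 = 0, rank ∂_1 = 3 ⇒ b_0 = 4 − 0 − 3 = 1; all invariant factors of ∂_1 are 1 so no torsion. So H_0 = Z.
rank ∂_1 = 3, rank ∂_2 = 3 ⇒ b_1 = 6 − 3 − 3 = 0; all invariant factors of ∂_2 are 1 so no torsion. So H_1 = 0.
rank ∂_2 = 3, rank ∂_3 = 1 ⇒ b_2 = 4 − 3 − 1 = 0; all invariant factors of ∂_3 are 1 so no torsion. So H_2 = 0.
rank ∂_3 = 1, rank ∂_4 = 0 ⇒ b_3 = 1 − 1 − 0 = 0. So H_3 = 0.

H_0 ≅ Z,  H_1 = 0,  H_2 = 0,  H_3 = 0.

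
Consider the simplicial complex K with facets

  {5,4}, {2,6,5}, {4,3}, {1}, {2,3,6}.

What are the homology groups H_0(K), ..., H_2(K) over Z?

H_0 = Z^2,  H_1 = Z,  H_2 = 0.

We work with the vertex ordering 1 < 2 < 3 < 4 < 5 < 6. The simplices of K, each written with vertices in increasing order, are:

  0-simplices (6): [1], [2], [3], [4], [5], [6]
  1-simplices (7): [2,3], [2,5], [2,6], [3,4], [3,6], [4,5], [5,6]
  2-simplices (2): [2,3,6], [2,5,6]

giving chain groups C_0 ≅ Z^6, C_1 ≅ Z^7, C_2 ≅ Z^2.

Boundary ∂_1: C_1 → C_0 is given by ∂[p,q] = [q] − [p].
As a 6×7 matrix over Z this has rank 4, with invariant factors (1,1,1,1).

The boundary map ∂_2: C_2 → C_1 maps a triangle to the signed sum of its edges. For instance
  ∂[2,5,6] = [5,6] − [2,6] + [2,5],
  ∂[2,3,6] = [3,6] − [2,6] + [2,3].
The 7×2 boundary matrix has rank 2 and Smith normal form diag(1,1).

From H_k ≅ ker(∂_k) / im(∂_{k+1}) we obtain:

  H_0: rank C_0 − rank ∂_1 = 6 − 4 = 2, and the invariant factors of ∂_1 are all 1, so H_0 ≅ Z^2.
  H_1: rank ker ∂_1 − rank ∂_2 = (7 − 4) − 2 = 1, and the invariant factors of ∂_2 are all 1, so H_1 ≅ Z.
  H_2: rank ker ∂_2 − rank ∂_3 = (2 − 2) − 0 = 0, and there is no ∂_3, so H_2 ≅ 0.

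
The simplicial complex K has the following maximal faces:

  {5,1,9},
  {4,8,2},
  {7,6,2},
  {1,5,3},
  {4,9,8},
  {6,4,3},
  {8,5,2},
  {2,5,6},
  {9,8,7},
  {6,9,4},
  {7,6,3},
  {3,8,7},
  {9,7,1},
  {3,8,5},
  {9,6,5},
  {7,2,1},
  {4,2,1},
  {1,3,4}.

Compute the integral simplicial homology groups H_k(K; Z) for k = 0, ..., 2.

Order the vertices as 1 < 2 < 3 < 4 < 5 < 6 < 7 < 8 < 9. Listing each simplex with vertices in this order, K has dimension 2 with simplices:

  0-simplices (9): [1], [2], [3], [4], [5], [6], [7], [8], [9]
  1-simplices (27): (27 of them)
  2-simplices (18): [1,2,4], [1,2,7], [1,3,4], [1,3,5], [1,5,9], [1,7,9], [2,4,8], [2,5,6], [2,5,8], [2,6,7], [3,4,6], [3,5,8], [3,6,7], [3,7,8], [4,6,9], [4,8,9], [5,6,9], [7,8,9]

giving chain groups C_0 ≅ Z^9, C_1 ≅ Z^27, C_2 ≅ Z^18.

Boundary ∂_1: C_1 → C_0 maps an edge to its endpoints' difference, ∂[p,q] = q − p. For instance
  ∂[6,9] = [9] − [6].
This gives a 9×27 integer matrix of rank 8; reducing to Smith normal form yields diagonal entries (1,1,1,1,1,1,1,1).

Boundary ∂_2: C_2 → C_1 sends each 2-simplex [p,q,r] to [q,r] − [p,r] + [p,q]. For instance
  ∂[3,5,8] = [5,8] − [3,8] + [3,5],
  ∂[1,2,7] = [2,7] − [1,7] + [1,2].
The resulting 27×18 matrix has rank 17, and its Smith normal form has invariant factors (1,1,1,1,1,1,1,1,1,1,1,1,1,1,1,1,1).

From H_k ≅ ker(∂_k) / im(∂_{k+1}) we obtain:

  H_0: rank C_0 − rank ∂_1 = 9 − 8 = 1, and the invariant factors of ∂_1 are all 1, so H_0 ≅ Z.
  H_1: rank ker ∂_1 − rank ∂_2 = (27 − 8) − 17 = 2, and the invariant factors of ∂_2 are all 1, so H_1 ≅ Z^2.
  H_2: rank ker ∂_2 − rank ∂_3 = (18 − 17) − 0 = 1, and there is no ∂_3, so H_2 ≅ Z.

H_0 = Z,  H_1 = Z^2,  H_2 = Z.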